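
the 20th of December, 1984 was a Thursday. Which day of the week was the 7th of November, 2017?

Day-of-year of December 20, 1984: 355.
Day-of-year of November 7, 2017: 311.
1984 has 366 days, so 366 − 355 = 11 days remain in 1984.
Full years 1985–2016: 24 common + 8 leap = 24×365 + 8×366 = 11688 days.
Total: 11 + 11688 + 311 = 12010 days.
12010 mod 7 = 5, so 5 days after Thursday is Tuesday.

Tuesday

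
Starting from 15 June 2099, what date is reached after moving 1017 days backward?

1 September 2096

Count 1017 days before June 15, 2099:
Day-of-year of September 1, 2096: 245.
Day-of-year of June 15, 2099: 166.
2096 has 366 days, so 366 − 245 = 121 days remain in 2096.
Full years: 2097: 365; 2098: 365. Sum = 730.
Total: 121 + 730 + 166 = 1017 days.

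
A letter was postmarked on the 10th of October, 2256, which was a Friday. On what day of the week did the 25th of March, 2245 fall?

Tuesday

Count forward from the earlier date (March 25, 2245) to the later (October 10, 2256):
Day-of-year of March 25, 2245: 84.
Day-of-year of October 10, 2256: 284.
2245 has 365 days, so 365 − 84 = 281 days remain in 2245.
Full years 2246–2255: 8 common + 2 leap = 8×365 + 2×366 = 3652 days.
Total: 281 + 3652 + 284 = 4217 days.
4217 mod 7 = 3, so 3 days before Friday is Tuesday.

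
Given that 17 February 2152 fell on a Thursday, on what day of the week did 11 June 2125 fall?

Monday

Count forward from the earlier date (June 11, 2125) to the later (February 17, 2152):
From June 11, 2125 to June 11, 2151: 26 years, of which 6 contain a Feb 29 — 20×365 + 6×366 = 9496 days.
June 2151: 30 − 11 = 19 days remain.
Then July (31), August (31), September (30), October (31), November (30), December (31), January (31): 31 + 31 + 30 + 31 + 30 + 31 + 31 = 215 days.
February 1–17, 2152: 17 days (2152 is a leap year).
Residual: 251 days.
Total: 9747 days.
9747 mod 7 = 3, so 3 days before Thursday is Monday.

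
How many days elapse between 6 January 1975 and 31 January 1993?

6600

Day-of-year of January 6, 1975: 6.
Day-of-year of January 31, 1993: 31.
1975 has 365 days, so 365 − 6 = 359 days remain in 1975.
Full years 1976–1992: 12 common + 5 leap = 12×365 + 5×366 = 6210 days.
Total: 359 + 6210 + 31 = 6600 days.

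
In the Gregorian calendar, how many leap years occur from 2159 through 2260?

25

Years divisible by 4: 2160, 2164, …, 2260 — 26 in all.
Of these, 2200 is divisible by 100 but not 400, so not leap.
Leap years: 26 − 1 = 25.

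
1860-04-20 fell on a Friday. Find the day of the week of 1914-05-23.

Day-of-year of April 20, 1860: 111.
Day-of-year of May 23, 1914: 143.
1860 has 366 days, so 366 − 111 = 255 days remain in 1860.
Full years 1861–1913: 41 common + 12 leap = 41×365 + 12×366 = 19357 days.
Total: 255 + 19357 + 143 = 19755 days.
19755 mod 7 = 1, so 1 day after Friday is Saturday.

Saturday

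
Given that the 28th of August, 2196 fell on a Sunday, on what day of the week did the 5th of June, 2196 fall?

Count forward from the earlier date (June 5, 2196) to the later (August 28, 2196):
June 2196: 30 − 5 = 25 days remain.
Then July (31): 31 days.
August 1–28, 2196: 28 days.
Total: 25 + 31 + 28 = 84 days.
84 is a multiple of 7, so the 5th of June, 2196 falls on the same weekday: Sunday.

Sunday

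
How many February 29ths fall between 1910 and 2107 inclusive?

48

Years divisible by 4: 1912, 1916, …, 2104 — 49 in all.
Of these, 2100 is divisible by 100 but not 400, so not leap.
2000 is divisible by 400, so still leap.
Leap years: 49 − 1 = 48.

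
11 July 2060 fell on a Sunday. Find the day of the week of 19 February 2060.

Thursday

Count forward from the earlier date (February 19, 2060) to the later (July 11, 2060):
February 2060: 29 − 19 = 10 days remain (2060 is a leap year, so February has 29 days).
Then March (31), April (30), May (31), June (30): 31 + 30 + 31 + 30 = 122 days.
July 1–11, 2060: 11 days.
Total: 10 + 122 + 11 = 143 days.
143 mod 7 = 3, so 3 days before Sunday is Thursday.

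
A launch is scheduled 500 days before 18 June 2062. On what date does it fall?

3 February 2061

Count 500 days before June 18, 2062:
Day-of-year of February 3, 2061: 34.
Day-of-year of June 18, 2062: 169.
2061 has 365 days, so 365 − 34 = 331 days remain in 2061.
Total: 331 + 169 = 500 days.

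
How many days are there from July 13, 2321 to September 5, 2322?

419

Day-of-year of July 13, 2321: 194.
Day-of-year of September 5, 2322: 248.
2321 has 365 days, so 365 − 194 = 171 days remain in 2321.
Total: 171 + 248 = 419 days.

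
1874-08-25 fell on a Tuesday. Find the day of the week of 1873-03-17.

Count forward from the earlier date (March 17, 1873) to the later (August 25, 1874):
March 17, 1873 → March 17, 1874: 365 days.
March 1874: 31 − 17 = 14 days remain.
Then April (30), May (31), June (30), July (31): 30 + 31 + 30 + 31 = 122 days.
August 1–25, 1874: 25 days.
Residual: 161 days.
Total: 526 days.
526 mod 7 = 1, so 1 day before Tuesday is Monday.

Monday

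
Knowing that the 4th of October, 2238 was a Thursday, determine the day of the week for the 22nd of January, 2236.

Friday

Count forward from the earlier date (January 22, 2236) to the later (October 4, 2238):
January 22, 2236 → January 22, 2237: 366 days (2236 is a leap year).
January 22, 2237 → January 22, 2238: 365 days.
January 2238: 31 − 22 = 9 days remain.
Then February 2238 (28), March (31), April (30), May (31), June (30), July (31), August (31), September (30): 28 + 31 + 30 + 31 + 30 + 31 + 31 + 30 = 242 days.
October 1–4, 2238: 4 days.
Residual: 255 days.
Total: 986 days.
986 mod 7 = 6, so 6 days before Thursday is Friday.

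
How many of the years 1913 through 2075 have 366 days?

40

Years divisible by 4: 1916, 1920, …, 2072 — 40 in all.
2000 is divisible by 400, so still leap.
No century exceptions apply. Count: 40.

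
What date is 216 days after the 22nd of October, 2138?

the 26th of May, 2139

Count 216 days after October 22, 2138:
Day-of-year of October 22, 2138: 295.
Day-of-year of May 26, 2139: 146.
2138 has 365 days, so 365 − 295 = 70 days remain in 2138.
Total: 70 + 146 = 216 days.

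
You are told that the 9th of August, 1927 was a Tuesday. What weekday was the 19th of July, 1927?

Count forward from the earlier date (July 19, 1927) to the later (August 9, 1927):
July 1927: 31 − 19 = 12 days remain.
August 1–9, 1927: 9 days.
Total: 12 + 9 = 21 days.
21 is a multiple of 7, so the 19th of July, 1927 falls on the same weekday: Tuesday.

Tuesday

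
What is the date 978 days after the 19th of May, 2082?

the 21st of January, 2085

Count 978 days after May 19, 2082:
Day-of-year of May 19, 2082: 139.
Day-of-year of January 21, 2085: 21.
2082 has 365 days, so 365 − 139 = 226 days remain in 2082.
Full years: 2083: 365; 2084: 366. Sum = 731.
Total: 226 + 731 + 21 = 978 days.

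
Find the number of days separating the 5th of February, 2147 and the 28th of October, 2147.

February 2147: 28 − 5 = 23 days remain (2147 is not a leap year, so February has 28 days).
Then March (31), April (30), May (31), June (30), July (31), August (31), September (30): 31 + 30 + 31 + 30 + 31 + 31 + 30 = 214 days.
October 1–28, 2147: 28 days.
Total: 23 + 214 + 28 = 265 days.

265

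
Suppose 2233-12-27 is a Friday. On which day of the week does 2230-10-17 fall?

Sunday

Count forward from the earlier date (October 17, 2230) to the later (December 27, 2233):
October 17, 2230 → October 17, 2231: 365 days.
October 17, 2231 → October 17, 2232: 366 days (2232 is a leap year).
October 17, 2232 → October 17, 2233: 365 days.
October 2233: 31 − 17 = 14 days remain.
Then November (30): 30 days.
December 1–27, 2233: 27 days.
Residual: 71 days.
Total: 1167 days.
1167 mod 7 = 5, so 5 days before Friday is Sunday.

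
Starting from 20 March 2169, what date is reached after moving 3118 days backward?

5 September 2160

Count 3118 days before March 20, 2169:
From September 5, 2160 to September 5, 2168: 8 years, of which 2 contain a Feb 29 — 6×365 + 2×366 = 2922 days.
September 2168: 30 − 5 = 25 days remain.
Then October (31), November (30), December (31), January (31), February 2169 (28): 31 + 30 + 31 + 31 + 28 = 151 days.
March 1–20, 2169: 20 days.
Residual: 196 days.
Total: 3118 days.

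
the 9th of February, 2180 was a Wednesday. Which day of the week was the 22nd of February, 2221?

Thursday

Day-of-year of February 9, 2180: 40.
Day-of-year of February 22, 2221: 53.
2180 has 366 days, so 366 − 40 = 326 days remain in 2180.
Full years 2181–2220: 31 common + 9 leap = 31×365 + 9×366 = 14609 days.
Total: 326 + 14609 + 53 = 14988 days.
14988 mod 7 = 1, so 1 day after Wednesday is Thursday.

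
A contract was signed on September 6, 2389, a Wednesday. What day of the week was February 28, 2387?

Count forward from the earlier date (February 28, 2387) to the later (September 6, 2389):
Day-of-year of February 28, 2387: 59.
Day-of-year of September 6, 2389: 249.
2387 has 365 days, so 365 − 59 = 306 days remain in 2387.
Full years: 2388: 366. Sum = 366.
Total: 306 + 366 + 249 = 921 days.
921 mod 7 = 4, so 4 days before Wednesday is Saturday.

Saturday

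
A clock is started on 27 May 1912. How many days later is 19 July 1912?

53

May 1912: 31 − 27 = 4 days remain.
Then June (30): 30 days.
July 1–19, 1912: 19 days.
Total: 4 + 30 + 19 = 53 days.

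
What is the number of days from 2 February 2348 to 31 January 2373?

9130

Day-of-year of February 2, 2348: 33.
Day-of-year of January 31, 2373: 31.
2348 has 366 days, so 366 − 33 = 333 days remain in 2348.
Full years 2349–2372: 18 common + 6 leap = 18×365 + 6×366 = 8766 days.
Total: 333 + 8766 + 31 = 9130 days.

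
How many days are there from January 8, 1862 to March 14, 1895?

12118

From January 8, 1862 to January 8, 1895: 33 years, of which 8 contain a Feb 29 — 25×365 + 8×366 = 12053 days.
January 1895: 31 − 8 = 23 days remain.
Then February 1895 (28): 28 days.
March 1–14, 1895: 14 days.
Residual: 65 days.
Total: 12118 days.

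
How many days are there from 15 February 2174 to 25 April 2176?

February 2174: 28 − 15 = 13 days remain (2174 is not a leap year, so February has 28 days).
Then 25 full months totalling 762 days.
April 1–25, 2176: 25 days.
Total: 13 + 762 + 25 = 800 days.

800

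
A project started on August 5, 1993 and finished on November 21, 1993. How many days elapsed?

August 1993: 31 − 5 = 26 days remain.
Then September (30), October (31): 30 + 31 = 61 days.
November 1–21, 1993: 21 days.
Total: 26 + 61 + 21 = 108 days.

108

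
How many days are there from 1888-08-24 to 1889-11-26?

August 24, 1888 → August 24, 1889: 365 days.
August 1889: 31 − 24 = 7 days remain.
Then September (30), October (31): 30 + 31 = 61 days.
November 1–26, 1889: 26 days.
Residual: 94 days.
Total: 459 days.

459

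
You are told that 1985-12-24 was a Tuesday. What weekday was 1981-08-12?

Wednesday

Count forward from the earlier date (August 12, 1981) to the later (December 24, 1985):
Day-of-year of August 12, 1981: 224.
Day-of-year of December 24, 1985: 358.
1981 has 365 days, so 365 − 224 = 141 days remain in 1981.
Full years: 1982: 365; 1983: 365; 1984: 366. Sum = 1096.
Total: 141 + 1096 + 358 = 1595 days.
1595 mod 7 = 6, so 6 days before Tuesday is Wednesday.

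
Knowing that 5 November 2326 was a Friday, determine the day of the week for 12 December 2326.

Sunday

November 2326: 30 − 5 = 25 days remain.
December 1–12, 2326: 12 days.
Total: 25 + 12 = 37 days.
37 mod 7 = 2, so 2 days after Friday is Sunday.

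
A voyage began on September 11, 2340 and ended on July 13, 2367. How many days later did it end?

From September 11, 2340 to September 11, 2366: 26 years, of which 6 contain a Feb 29 — 20×365 + 6×366 = 9496 days.
September 2366: 30 − 11 = 19 days remain.
Then 9 full months totalling 273 days.
July 1–13, 2367: 13 days.
Residual: 305 days.
Total: 9801 days.

9801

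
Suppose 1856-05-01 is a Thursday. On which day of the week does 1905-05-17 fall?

Wednesday

Day-of-year of May 1, 1856: 122.
Day-of-year of May 17, 1905: 137.
1856 has 366 days, so 366 − 122 = 244 days remain in 1856.
Full years 1857–1904: 37 common + 11 leap = 37×365 + 11×366 = 17531 days.
Total: 244 + 17531 + 137 = 17912 days.
17912 mod 7 = 6, so 6 days after Thursday is Wednesday.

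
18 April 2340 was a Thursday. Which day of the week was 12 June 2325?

Count forward from the earlier date (June 12, 2325) to the later (April 18, 2340):
Day-of-year of June 12, 2325: 163.
Day-of-year of April 18, 2340: 109.
2325 has 365 days, so 365 − 163 = 202 days remain in 2325.
Full years 2326–2339: 11 common + 3 leap = 11×365 + 3×366 = 5113 days.
Total: 202 + 5113 + 109 = 5424 days.
5424 mod 7 = 6, so 6 days before Thursday is Friday.

Friday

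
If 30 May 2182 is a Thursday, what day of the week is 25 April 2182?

Thursday

Count forward from the earlier date (April 25, 2182) to the later (May 30, 2182):
April 2182: 30 − 25 = 5 days remain.
May 1–30, 2182: 30 days.
Total: 5 + 30 = 35 days.
35 is a multiple of 7, so 25 April 2182 falls on the same weekday: Thursday.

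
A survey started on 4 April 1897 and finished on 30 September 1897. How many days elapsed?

179

April 1897: 30 − 4 = 26 days remain.
Then May (31), June (30), July (31), August (31): 31 + 30 + 31 + 31 = 123 days.
September 1–30, 1897: 30 days.
Total: 26 + 123 + 30 = 179 days.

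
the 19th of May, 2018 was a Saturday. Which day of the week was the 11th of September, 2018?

Tuesday

May 2018: 31 − 19 = 12 days remain.
Then June (30), July (31), August (31): 30 + 31 + 31 = 92 days.
September 1–11, 2018: 11 days.
Total: 12 + 92 + 11 = 115 days.
115 mod 7 = 3, so 3 days after Saturday is Tuesday.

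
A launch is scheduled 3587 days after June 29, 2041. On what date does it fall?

April 25, 2051

Count 3587 days after June 29, 2041:
Day-of-year of June 29, 2041: 180.
Day-of-year of April 25, 2051: 115.
2041 has 365 days, so 365 − 180 = 185 days remain in 2041.
Full years 2042–2050: 7 common + 2 leap = 7×365 + 2×366 = 3287 days.
Total: 185 + 3287 + 115 = 3587 days.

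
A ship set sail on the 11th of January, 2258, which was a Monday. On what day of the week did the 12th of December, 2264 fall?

January 11, 2258 → January 11, 2259: 365 days.
January 11, 2259 → January 11, 2260: 365 days.
January 11, 2260 → January 11, 2261: 366 days (2260 is a leap year).
January 11, 2261 → January 11, 2262: 365 days.
January 11, 2262 → January 11, 2263: 365 days.
January 11, 2263 → January 11, 2264: 365 days.
January 2264: 31 − 11 = 20 days remain.
Then 10 full months totalling 304 days.
December 1–12, 2264: 12 days.
Residual: 336 days.
Total: 2527 days.
2527 is a multiple of 7, so the 12th of December, 2264 falls on the same weekday: Monday.

Monday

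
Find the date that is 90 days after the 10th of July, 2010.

the 8th of October, 2010

Count 90 days after July 10, 2010:
July 2010: 31 − 10 = 21 days remain.
Then August (31), September (30): 31 + 30 = 61 days.
October 1–8, 2010: 8 days.
Total: 21 + 61 + 8 = 90 days.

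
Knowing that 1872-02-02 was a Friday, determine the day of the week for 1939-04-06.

From February 2, 1872 to February 2, 1939: 67 years, of which 16 contain a Feb 29 — 51×365 + 16×366 = 24471 days.
(1900 is not a leap year (divisible by 100 but not 400).)
February 1939: 28 − 2 = 26 days remain (1939 is not a leap year, so February has 28 days).
Then March (31): 31 days.
April 1–6, 1939: 6 days.
Residual: 63 days.
Total: 24534 days.
24534 mod 7 = 6, so 6 days after Friday is Thursday.

Thursday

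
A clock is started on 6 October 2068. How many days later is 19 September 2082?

From October 6, 2068 to October 6, 2081: 13 years, of which 3 contain a Feb 29 — 10×365 + 3×366 = 4748 days.
October 2081: 31 − 6 = 25 days remain.
Then 10 full months totalling 304 days.
September 1–19, 2082: 19 days.
Residual: 348 days.
Total: 5096 days.

5096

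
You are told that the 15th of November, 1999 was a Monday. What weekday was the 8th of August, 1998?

Saturday

Count forward from the earlier date (August 8, 1998) to the later (November 15, 1999):
August 8, 1998 → August 8, 1999: 365 days.
August 1999: 31 − 8 = 23 days remain.
Then September (30), October (31): 30 + 31 = 61 days.
November 1–15, 1999: 15 days.
Residual: 99 days.
Total: 464 days.
464 mod 7 = 2, so 2 days before Monday is Saturday.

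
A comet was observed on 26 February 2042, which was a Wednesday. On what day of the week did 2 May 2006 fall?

Count forward from the earlier date (May 2, 2006) to the later (February 26, 2042):
Day-of-year of May 2, 2006: 122.
Day-of-year of February 26, 2042: 57.
2006 has 365 days, so 365 − 122 = 243 days remain in 2006.
Full years 2007–2041: 26 common + 9 leap = 26×365 + 9×366 = 12784 days.
Total: 243 + 12784 + 57 = 13084 days.
13084 mod 7 = 1, so 1 day before Wednesday is Tuesday.

Tuesday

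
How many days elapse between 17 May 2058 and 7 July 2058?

51

May 2058: 31 − 17 = 14 days remain.
Then June (30): 30 days.
July 1–7, 2058: 7 days.
Total: 14 + 30 + 7 = 51 days.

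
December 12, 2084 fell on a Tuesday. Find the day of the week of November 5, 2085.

Day-of-year of December 12, 2084: 347.
Day-of-year of November 5, 2085: 309.
2084 has 366 days, so 366 − 347 = 19 days remain in 2084.
Total: 19 + 309 = 328 days.
328 mod 7 = 6, so 6 days after Tuesday is Monday.

Monday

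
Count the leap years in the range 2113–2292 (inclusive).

Years divisible by 4: 2116, 2120, …, 2292 — 45 in all.
Of these, 2200 is divisible by 100 but not 400, so not leap.
Leap years: 45 − 1 = 44.

44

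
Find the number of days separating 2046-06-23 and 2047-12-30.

Day-of-year of June 23, 2046: 174.
Day-of-year of December 30, 2047: 364.
2046 has 365 days, so 365 − 174 = 191 days remain in 2046.
Total: 191 + 364 = 555 days.

555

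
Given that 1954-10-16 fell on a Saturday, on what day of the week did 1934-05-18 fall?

Count forward from the earlier date (May 18, 1934) to the later (October 16, 1954):
From May 18, 1934 to May 18, 1954: 20 years, of which 5 contain a Feb 29 — 15×365 + 5×366 = 7305 days.
May 1954: 31 − 18 = 13 days remain.
Then June (30), July (31), August (31), September (30): 30 + 31 + 31 + 30 = 122 days.
October 1–16, 1954: 16 days.
Residual: 151 days.
Total: 7456 days.
7456 mod 7 = 1, so 1 day before Saturday is Friday.

Friday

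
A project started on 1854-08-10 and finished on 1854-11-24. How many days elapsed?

106

August 1854: 31 − 10 = 21 days remain.
Then September (30), October (31): 30 + 31 = 61 days.
November 1–24, 1854: 24 days.
Total: 21 + 61 + 24 = 106 days.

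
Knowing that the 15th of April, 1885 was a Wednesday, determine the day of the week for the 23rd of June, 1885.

April 1885: 30 − 15 = 15 days remain.
Then May (31): 31 days.
June 1–23, 1885: 23 days.
Total: 15 + 31 + 23 = 69 days.
69 mod 7 = 6, so 6 days after Wednesday is Tuesday.

Tuesday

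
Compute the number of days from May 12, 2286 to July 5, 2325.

14298

Day-of-year of May 12, 2286: 132.
Day-of-year of July 5, 2325: 186.
2286 has 365 days, so 365 − 132 = 233 days remain in 2286.
Full years 2287–2324: 29 common + 9 leap = 29×365 + 9×366 = 13879 days.
Total: 233 + 13879 + 186 = 14298 days.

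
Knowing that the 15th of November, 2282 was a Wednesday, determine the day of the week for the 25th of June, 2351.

From November 15, 2282 to November 15, 2350: 68 years, of which 16 contain a Feb 29 — 52×365 + 16×366 = 24836 days.
(2300 is not a leap year (divisible by 100 but not 400).)
November 2350: 30 − 15 = 15 days remain.
Then December (31), January (31), February 2351 (28), March (31), April (30), May (31): 31 + 31 + 28 + 31 + 30 + 31 = 182 days.
June 1–25, 2351: 25 days.
Residual: 222 days.
Total: 25058 days.
25058 mod 7 = 5, so 5 days after Wednesday is Monday.

Monday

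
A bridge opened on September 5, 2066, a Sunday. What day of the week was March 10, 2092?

Monday

Day-of-year of September 5, 2066: 248.
Day-of-year of March 10, 2092: 70.
2066 has 365 days, so 365 − 248 = 117 days remain in 2066.
Full years 2067–2091: 19 common + 6 leap = 19×365 + 6×366 = 9131 days.
Total: 117 + 9131 + 70 = 9318 days.
9318 mod 7 = 1, so 1 day after Sunday is Monday.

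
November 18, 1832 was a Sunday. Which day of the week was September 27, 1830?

Count forward from the earlier date (September 27, 1830) to the later (November 18, 1832):
September 1830: 30 − 27 = 3 days remain.
Then 25 full months totalling 762 days.
November 1–18, 1832: 18 days.
Total: 3 + 762 + 18 = 783 days.
783 mod 7 = 6, so 6 days before Sunday is Monday.

Monday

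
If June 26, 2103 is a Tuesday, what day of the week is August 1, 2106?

Sunday

June 26, 2103 → June 26, 2104: 366 days (2104 is a leap year).
June 26, 2104 → June 26, 2105: 365 days.
June 26, 2105 → June 26, 2106: 365 days.
June 2106: 30 − 26 = 4 days remain.
Then July (31): 31 days.
August 1, 2106: 1 day.
Residual: 36 days.
Total: 1132 days.
1132 mod 7 = 5, so 5 days after Tuesday is Sunday.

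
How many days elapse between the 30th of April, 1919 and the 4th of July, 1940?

7736

From April 30, 1919 to April 30, 1940: 21 years, of which 6 contain a Feb 29 — 15×365 + 6×366 = 7671 days.
April 1940: 30 − 30 = 0 days remain.
Then May (31), June (30): 31 + 30 = 61 days.
July 1–4, 1940: 4 days.
Residual: 65 days.
Total: 7736 days.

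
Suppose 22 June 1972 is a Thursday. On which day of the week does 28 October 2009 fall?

Wednesday

Day-of-year of June 22, 1972: 174.
Day-of-year of October 28, 2009: 301.
1972 has 366 days, so 366 − 174 = 192 days remain in 1972.
Full years 1973–2008: 27 common + 9 leap = 27×365 + 9×366 = 13149 days.
Total: 192 + 13149 + 301 = 13642 days.
13642 mod 7 = 6, so 6 days after Thursday is Wednesday.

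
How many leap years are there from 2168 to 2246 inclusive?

19

Years divisible by 4: 2168, 2172, …, 2244 — 20 in all.
Of these, 2200 is divisible by 100 but not 400, so not leap.
Leap years: 20 − 1 = 19.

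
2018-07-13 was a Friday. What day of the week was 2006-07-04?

Count forward from the earlier date (July 4, 2006) to the later (July 13, 2018):
Day-of-year of July 4, 2006: 185.
Day-of-year of July 13, 2018: 194.
2006 has 365 days, so 365 − 185 = 180 days remain in 2006.
Full years 2007–2017: 8 common + 3 leap = 8×365 + 3×366 = 4018 days.
Total: 180 + 4018 + 194 = 4392 days.
4392 mod 7 = 3, so 3 days before Friday is Tuesday.

Tuesday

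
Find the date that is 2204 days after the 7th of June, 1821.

the 20th of June, 1827

Count 2204 days after June 7, 1821:
June 7, 1821 → June 7, 1822: 365 days.
June 7, 1822 → June 7, 1823: 365 days.
June 7, 1823 → June 7, 1824: 366 days (1824 is a leap year).
June 7, 1824 → June 7, 1825: 365 days.
June 7, 1825 → June 7, 1826: 365 days.
June 7, 1826 → June 7, 1827: 365 days.
Within June 1827: 20 − 7 = 13 days.
Total: 2204 days.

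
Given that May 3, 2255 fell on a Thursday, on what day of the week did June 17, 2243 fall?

Saturday

Count forward from the earlier date (June 17, 2243) to the later (May 3, 2255):
From June 17, 2243 to June 17, 2254: 11 years, of which 3 contain a Feb 29 — 8×365 + 3×366 = 4018 days.
June 2254: 30 − 17 = 13 days remain.
Then 10 full months totalling 304 days.
May 1–3, 2255: 3 days.
Residual: 320 days.
Total: 4338 days.
4338 mod 7 = 5, so 5 days before Thursday is Saturday.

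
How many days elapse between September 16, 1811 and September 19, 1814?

1099

Day-of-year of September 16, 1811: 259.
Day-of-year of September 19, 1814: 262.
1811 has 365 days, so 365 − 259 = 106 days remain in 1811.
Full years: 1812: 366; 1813: 365. Sum = 731.
Total: 106 + 731 + 262 = 1099 days.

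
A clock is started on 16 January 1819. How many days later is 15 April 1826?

From January 16, 1819 to January 16, 1826: 7 years, of which 2 contain a Feb 29 — 5×365 + 2×366 = 2557 days.
January 1826: 31 − 16 = 15 days remain.
Then February 1826 (28), March (31): 28 + 31 = 59 days.
April 1–15, 1826: 15 days.
Residual: 89 days.
Total: 2646 days.

2646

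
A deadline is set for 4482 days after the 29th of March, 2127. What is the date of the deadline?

the 6th of July, 2139

Count 4482 days after March 29, 2127:
Day-of-year of March 29, 2127: 88.
Day-of-year of July 6, 2139: 187.
2127 has 365 days, so 365 − 88 = 277 days remain in 2127.
Full years 2128–2138: 8 common + 3 leap = 8×365 + 3×366 = 4018 days.
Total: 277 + 4018 + 187 = 4482 days.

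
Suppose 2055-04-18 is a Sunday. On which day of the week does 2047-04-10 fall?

Count forward from the earlier date (April 10, 2047) to the later (April 18, 2055):
From April 10, 2047 to April 10, 2055: 8 years, of which 2 contain a Feb 29 — 6×365 + 2×366 = 2922 days.
Within April 2055: 18 − 10 = 8 days.
Total: 2930 days.
2930 mod 7 = 4, so 4 days before Sunday is Wednesday.

Wednesday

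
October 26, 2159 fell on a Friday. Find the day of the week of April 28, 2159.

Count forward from the earlier date (April 28, 2159) to the later (October 26, 2159):
April 2159: 30 − 28 = 2 days remain.
Then May (31), June (30), July (31), August (31), September (30): 31 + 30 + 31 + 31 + 30 = 153 days.
October 1–26, 2159: 26 days.
Total: 2 + 153 + 26 = 181 days.
181 mod 7 = 6, so 6 days before Friday is Saturday.

Saturday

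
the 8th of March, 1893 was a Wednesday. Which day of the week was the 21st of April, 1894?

Saturday

March 1893: 31 − 8 = 23 days remain.
Then 12 full months totalling 365 days.
April 1–21, 1894: 21 days.
Total: 23 + 365 + 21 = 409 days.
409 mod 7 = 3, so 3 days after Wednesday is Saturday.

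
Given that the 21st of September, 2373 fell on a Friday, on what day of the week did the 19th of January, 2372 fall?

Wednesday

Count forward from the earlier date (January 19, 2372) to the later (September 21, 2373):
January 19, 2372 → January 19, 2373: 366 days (2372 is a leap year).
January 2373: 31 − 19 = 12 days remain.
Then February 2373 (28), March (31), April (30), May (31), June (30), July (31), August (31): 28 + 31 + 30 + 31 + 30 + 31 + 31 = 212 days.
September 1–21, 2373: 21 days.
Residual: 245 days.
Total: 611 days.
611 mod 7 = 2, so 2 days before Friday is Wednesday.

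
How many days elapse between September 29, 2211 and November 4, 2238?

Day-of-year of September 29, 2211: 272.
Day-of-year of November 4, 2238: 308.
2211 has 365 days, so 365 − 272 = 93 days remain in 2211.
Full years 2212–2237: 19 common + 7 leap = 19×365 + 7×366 = 9497 days.
Total: 93 + 9497 + 308 = 9898 days.

9898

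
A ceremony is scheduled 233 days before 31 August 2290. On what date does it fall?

10 January 2290

Count 233 days before August 31, 2290:
January 2290: 31 − 10 = 21 days remain.
Then February 2290 (28), March (31), April (30), May (31), June (30), July (31): 28 + 31 + 30 + 31 + 30 + 31 = 181 days.
August 1–31, 2290: 31 days.
Total: 21 + 181 + 31 = 233 days.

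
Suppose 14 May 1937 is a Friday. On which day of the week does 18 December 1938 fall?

May 1937: 31 − 14 = 17 days remain.
Then 18 full months totalling 548 days.
December 1–18, 1938: 18 days.
Total: 17 + 548 + 18 = 583 days.
583 mod 7 = 2, so 2 days after Friday is Sunday.

Sunday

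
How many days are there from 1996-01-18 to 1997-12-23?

Day-of-year of January 18, 1996: 18.
Day-of-year of December 23, 1997: 357.
1996 has 366 days, so 366 − 18 = 348 days remain in 1996.
Total: 348 + 357 = 705 days.

705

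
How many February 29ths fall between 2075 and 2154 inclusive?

19

Years divisible by 4: 2076, 2080, …, 2152 — 20 in all.
Of these, 2100 is divisible by 100 but not 400, so not leap.
Leap years: 20 − 1 = 19.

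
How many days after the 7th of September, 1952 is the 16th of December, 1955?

1195

Day-of-year of September 7, 1952: 251.
Day-of-year of December 16, 1955: 350.
1952 has 366 days, so 366 − 251 = 115 days remain in 1952.
Full years: 1953: 365; 1954: 365. Sum = 730.
Total: 115 + 730 + 350 = 1195 days.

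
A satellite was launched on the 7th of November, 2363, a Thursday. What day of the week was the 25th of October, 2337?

Count forward from the earlier date (October 25, 2337) to the later (November 7, 2363):
From October 25, 2337 to October 25, 2363: 26 years, of which 6 contain a Feb 29 — 20×365 + 6×366 = 9496 days.
October 2363: 31 − 25 = 6 days remain.
November 1–7, 2363: 7 days.
Residual: 13 days.
Total: 9509 days.
9509 mod 7 = 3, so 3 days before Thursday is Monday.

Monday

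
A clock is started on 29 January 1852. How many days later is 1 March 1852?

32

January 1852: 31 − 29 = 2 days remain.
Then February 1852 (29): 29 days.
March 1, 1852: 1 day.
Total: 2 + 29 + 1 = 32 days.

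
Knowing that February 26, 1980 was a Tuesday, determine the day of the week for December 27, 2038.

Monday

From February 26, 1980 to February 26, 2038: 58 years, of which 15 contain a Feb 29 — 43×365 + 15×366 = 21185 days.
(2000 is a leap year (divisible by 400).)
February 2038: 28 − 26 = 2 days remain (2038 is not a leap year, so February has 28 days).
Then 9 full months totalling 275 days.
December 1–27, 2038: 27 days.
Residual: 304 days.
Total: 21489 days.
21489 mod 7 = 6, so 6 days after Tuesday is Monday.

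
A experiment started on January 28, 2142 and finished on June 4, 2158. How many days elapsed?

5971

From January 28, 2142 to January 28, 2158: 16 years, of which 4 contain a Feb 29 — 12×365 + 4×366 = 5844 days.
January 2158: 31 − 28 = 3 days remain.
Then February 2158 (28), March (31), April (30), May (31): 28 + 31 + 30 + 31 = 120 days.
June 1–4, 2158: 4 days.
Residual: 127 days.
Total: 5971 days.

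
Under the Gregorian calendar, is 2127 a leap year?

No

2127 is not a leap year.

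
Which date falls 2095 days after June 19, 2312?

March 15, 2318

Count 2095 days after June 19, 2312:
Day-of-year of June 19, 2312: 171.
Day-of-year of March 15, 2318: 74.
2312 has 366 days, so 366 − 171 = 195 days remain in 2312.
Full years: 2313: 365; 2314: 365; 2315: 365; 2316: 366; 2317: 365. Sum = 1826.
Total: 195 + 1826 + 74 = 2095 days.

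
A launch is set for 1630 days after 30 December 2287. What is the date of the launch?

16 June 2292

Count 1630 days after December 30, 2287:
Day-of-year of December 30, 2287: 364.
Day-of-year of June 16, 2292: 168.
2287 has 365 days, so 365 − 364 = 1 days remain in 2287.
Full years: 2288: 366; 2289: 365; 2290: 365; 2291: 365. Sum = 1461.
Total: 1 + 1461 + 168 = 1630 days.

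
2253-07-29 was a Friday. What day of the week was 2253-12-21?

July 2253: 31 − 29 = 2 days remain.
Then August (31), September (30), October (31), November (30): 31 + 30 + 31 + 30 = 122 days.
December 1–21, 2253: 21 days.
Total: 2 + 122 + 21 = 145 days.
145 mod 7 = 5, so 5 days after Friday is Wednesday.

Wednesday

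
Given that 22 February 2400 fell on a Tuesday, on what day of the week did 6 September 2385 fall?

Friday

Count forward from the earlier date (September 6, 2385) to the later (February 22, 2400):
From September 6, 2385 to September 6, 2399: 14 years, of which 3 contain a Feb 29 — 11×365 + 3×366 = 5113 days.
September 2399: 30 − 6 = 24 days remain.
Then October (31), November (30), December (31), January (31): 31 + 30 + 31 + 31 = 123 days.
February 1–22, 2400: 22 days (2400 is a leap year (divisible by 400)).
Residual: 169 days.
Total: 5282 days.
5282 mod 7 = 4, so 4 days before Tuesday is Friday.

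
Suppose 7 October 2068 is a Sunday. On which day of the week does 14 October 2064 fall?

Tuesday

Count forward from the earlier date (October 14, 2064) to the later (October 7, 2068):
October 14, 2064 → October 14, 2065: 365 days.
October 14, 2065 → October 14, 2066: 365 days.
October 14, 2066 → October 14, 2067: 365 days.
October 2067: 31 − 14 = 17 days remain.
Then 11 full months totalling 335 days.
October 1–7, 2068: 7 days.
Residual: 359 days.
Total: 1454 days.
1454 mod 7 = 5, so 5 days before Sunday is Tuesday.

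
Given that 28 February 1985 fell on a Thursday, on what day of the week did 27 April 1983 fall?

Wednesday

Count forward from the earlier date (April 27, 1983) to the later (February 28, 1985):
Day-of-year of April 27, 1983: 117.
Day-of-year of February 28, 1985: 59.
1983 has 365 days, so 365 − 117 = 248 days remain in 1983.
Full years: 1984: 366. Sum = 366.
Total: 248 + 366 + 59 = 673 days.
673 mod 7 = 1, so 1 day before Thursday is Wednesday.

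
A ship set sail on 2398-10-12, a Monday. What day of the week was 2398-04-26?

Sunday

Count forward from the earlier date (April 26, 2398) to the later (October 12, 2398):
April 2398: 30 − 26 = 4 days remain.
Then May (31), June (30), July (31), August (31), September (30): 31 + 30 + 31 + 31 + 30 = 153 days.
October 1–12, 2398: 12 days.
Total: 4 + 153 + 12 = 169 days.
169 mod 7 = 1, so 1 day before Monday is Sunday.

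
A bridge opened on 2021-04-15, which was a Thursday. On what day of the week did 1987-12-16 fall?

Count forward from the earlier date (December 16, 1987) to the later (April 15, 2021):
Day-of-year of December 16, 1987: 350.
Day-of-year of April 15, 2021: 105.
1987 has 365 days, so 365 − 350 = 15 days remain in 1987.
Full years 1988–2020: 24 common + 9 leap = 24×365 + 9×366 = 12054 days.
Total: 15 + 12054 + 105 = 12174 days.
12174 mod 7 = 1, so 1 day before Thursday is Wednesday.

Wednesday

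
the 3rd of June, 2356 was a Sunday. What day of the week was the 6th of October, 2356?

Saturday

June 2356: 30 − 3 = 27 days remain.
Then July (31), August (31), September (30): 31 + 31 + 30 = 92 days.
October 1–6, 2356: 6 days.
Total: 27 + 92 + 6 = 125 days.
125 mod 7 = 6, so 6 days after Sunday is Saturday.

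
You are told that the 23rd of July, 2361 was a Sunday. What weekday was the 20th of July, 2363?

July 23, 2361 → July 23, 2362: 365 days.
July 2362: 31 − 23 = 8 days remain.
Then 11 full months totalling 334 days.
July 1–20, 2363: 20 days.
Residual: 362 days.
Total: 727 days.
727 mod 7 = 6, so 6 days after Sunday is Saturday.

Saturday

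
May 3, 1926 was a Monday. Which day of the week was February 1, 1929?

May 3, 1926 → May 3, 1927: 365 days.
May 3, 1927 → May 3, 1928: 366 days (1928 is a leap year).
May 1928: 31 − 3 = 28 days remain.
Then June (30), July (31), August (31), September (30), October (31), November (30), December (31), January (31): 30 + 31 + 31 + 30 + 31 + 30 + 31 + 31 = 245 days.
February 1, 1929: 1 day (1929 is not a leap year).
Residual: 274 days.
Total: 1005 days.
1005 mod 7 = 4, so 4 days after Monday is Friday.

Friday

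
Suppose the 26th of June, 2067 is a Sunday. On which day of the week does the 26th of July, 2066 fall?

Monday

Count forward from the earlier date (July 26, 2066) to the later (June 26, 2067):
July 2066: 31 − 26 = 5 days remain.
Then 10 full months totalling 304 days.
June 1–26, 2067: 26 days.
Residual: 335 days.
Total: 335 days.
335 mod 7 = 6, so 6 days before Sunday is Monday.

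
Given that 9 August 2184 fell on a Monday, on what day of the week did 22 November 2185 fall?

Tuesday

August 2184: 31 − 9 = 22 days remain.
Then 14 full months totalling 426 days.
November 1–22, 2185: 22 days.
Total: 22 + 426 + 22 = 470 days.
470 mod 7 = 1, so 1 day after Monday is Tuesday.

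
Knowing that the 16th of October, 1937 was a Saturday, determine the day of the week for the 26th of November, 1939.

Sunday

October 1937: 31 − 16 = 15 days remain.
Then 24 full months totalling 730 days.
November 1–26, 1939: 26 days.
Total: 15 + 730 + 26 = 771 days.
771 mod 7 = 1, so 1 day after Saturday is Sunday.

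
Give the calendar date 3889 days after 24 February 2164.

18 October 2174

Count 3889 days after February 24, 2164:
From February 24, 2164 to February 24, 2174: 10 years, of which 3 contain a Feb 29 — 7×365 + 3×366 = 3653 days.
February 2174: 28 − 24 = 4 days remain (2174 is not a leap year, so February has 28 days).
Then March (31), April (30), May (31), June (30), July (31), August (31), September (30): 31 + 30 + 31 + 30 + 31 + 31 + 30 = 214 days.
October 1–18, 2174: 18 days.
Residual: 236 days.
Total: 3889 days.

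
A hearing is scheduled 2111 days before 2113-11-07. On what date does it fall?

2108-01-27

Count 2111 days before November 7, 2113:
Day-of-year of January 27, 2108: 27.
Day-of-year of November 7, 2113: 311.
2108 has 366 days, so 366 − 27 = 339 days remain in 2108.
Full years: 2109: 365; 2110: 365; 2111: 365; 2112: 366. Sum = 1461.
Total: 339 + 1461 + 311 = 2111 days.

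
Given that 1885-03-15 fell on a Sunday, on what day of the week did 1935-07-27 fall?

Saturday

Day-of-year of March 15, 1885: 74.
Day-of-year of July 27, 1935: 208.
1885 has 365 days, so 365 − 74 = 291 days remain in 1885.
Full years 1886–1934: 38 common + 11 leap = 38×365 + 11×366 = 17896 days.
Total: 291 + 17896 + 208 = 18395 days.
18395 mod 7 = 6, so 6 days after Sunday is Saturday.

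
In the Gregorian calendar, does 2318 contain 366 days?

2318 is not a leap year.

No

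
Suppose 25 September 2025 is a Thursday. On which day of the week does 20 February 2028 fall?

September 25, 2025 → September 25, 2026: 365 days.
September 25, 2026 → September 25, 2027: 365 days.
September 2027: 30 − 25 = 5 days remain.
Then October (31), November (30), December (31), January (31): 31 + 30 + 31 + 31 = 123 days.
February 1–20, 2028: 20 days (2028 is a leap year).
Residual: 148 days.
Total: 878 days.
878 mod 7 = 3, so 3 days after Thursday is Sunday.

Sunday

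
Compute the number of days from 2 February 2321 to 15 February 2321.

13

Within February 2321: 15 − 2 = 13 days.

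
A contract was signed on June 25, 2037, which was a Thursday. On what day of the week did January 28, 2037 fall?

Wednesday

Count forward from the earlier date (January 28, 2037) to the later (June 25, 2037):
January 2037: 31 − 28 = 3 days remain.
Then February 2037 (28), March (31), April (30), May (31): 28 + 31 + 30 + 31 = 120 days.
June 1–25, 2037: 25 days.
Total: 3 + 120 + 25 = 148 days.
148 mod 7 = 1, so 1 day before Thursday is Wednesday.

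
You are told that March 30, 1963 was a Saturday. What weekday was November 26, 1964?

Thursday

Day-of-year of March 30, 1963: 89.
Day-of-year of November 26, 1964: 331.
1963 has 365 days, so 365 − 89 = 276 days remain in 1963.
Total: 276 + 331 = 607 days.
607 mod 7 = 5, so 5 days after Saturday is Thursday.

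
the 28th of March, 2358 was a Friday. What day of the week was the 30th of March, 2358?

Sunday

Within March 2358: 30 − 28 = 2 days.
2 mod 7 = 2, so 2 days after Friday is Sunday.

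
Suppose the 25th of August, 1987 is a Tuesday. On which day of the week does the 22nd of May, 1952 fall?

Count forward from the earlier date (May 22, 1952) to the later (August 25, 1987):
Day-of-year of May 22, 1952: 143.
Day-of-year of August 25, 1987: 237.
1952 has 366 days, so 366 − 143 = 223 days remain in 1952.
Full years 1953–1986: 26 common + 8 leap = 26×365 + 8×366 = 12418 days.
Total: 223 + 12418 + 237 = 12878 days.
12878 mod 7 = 5, so 5 days before Tuesday is Thursday.

Thursday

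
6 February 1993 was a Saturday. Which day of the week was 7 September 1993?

February 1993: 28 − 6 = 22 days remain (1993 is not a leap year, so February has 28 days).
Then March (31), April (30), May (31), June (30), July (31), August (31): 31 + 30 + 31 + 30 + 31 + 31 = 184 days.
September 1–7, 1993: 7 days.
Total: 22 + 184 + 7 = 213 days.
213 mod 7 = 3, so 3 days after Saturday is Tuesday.

Tuesday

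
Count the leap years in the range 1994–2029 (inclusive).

9

Years divisible by 4 in [1994, 2029]: 1996, 2000, 2004, 2008, 2012, 2016, 2020, 2024, 2028.
2000 is divisible by 400, so still leap.
No century exceptions apply. Count: 9.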